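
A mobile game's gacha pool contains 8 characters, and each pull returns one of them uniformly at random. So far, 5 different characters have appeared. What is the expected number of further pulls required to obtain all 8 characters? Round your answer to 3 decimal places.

With k distinct characters already seen, the next new one takes an expected 8/(8-k) pulls.
Sum over k = 5,...,7: E = 8/3 + 8/2 + 8/1 = 14.6667.

14.667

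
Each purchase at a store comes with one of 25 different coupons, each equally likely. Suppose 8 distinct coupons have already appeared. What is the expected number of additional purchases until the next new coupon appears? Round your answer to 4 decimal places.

1.4706

Each purchase yields a new coupon with probability (25-8)/25 = 17/25, so the wait is geometric with mean 25/17.
E = 25/17 = 1.47059.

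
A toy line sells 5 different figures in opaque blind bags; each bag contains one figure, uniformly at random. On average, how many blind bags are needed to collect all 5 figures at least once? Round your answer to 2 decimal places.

11.42

After k distinct figures have appeared, the next blind bag gives a new one with probability (5-k)/5, so the expected wait for the (k+1)-th is 5/(5-k).
E[T] = 5/5 + 5/4 + 5/3 + 5/2 + 5/1 = 5·H_{5}.
H_{5} = 2.283, so E[T] = 11.417.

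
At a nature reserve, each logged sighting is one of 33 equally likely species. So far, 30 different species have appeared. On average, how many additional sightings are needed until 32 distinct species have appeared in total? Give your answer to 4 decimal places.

From k distinct to k+1 distinct takes on average 33/(33-k) sightings.
Sum over k = 30,...,31: E = 33/3 + 33/2 = 27.50000.

27.5000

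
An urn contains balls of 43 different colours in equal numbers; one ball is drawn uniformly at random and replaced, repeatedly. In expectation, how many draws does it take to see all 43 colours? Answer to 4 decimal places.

187.0499

After k distinct colours have appeared, the next draw gives a new one with probability (43-k)/43, so the expected wait for the (k+1)-th is 43/(43-k).
E[T] = 43/43 + 43/42 + 43/41 + ... + 43/2 + 43/1 = 43·H_{43}.
H_{43} = 4.35000, so E[T] = 187.04994.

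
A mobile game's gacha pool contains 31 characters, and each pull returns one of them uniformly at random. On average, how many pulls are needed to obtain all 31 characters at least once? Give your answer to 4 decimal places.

124.8446

Split into phases: going from k distinct to k+1 distinct takes on average 31/(31-k) pulls.
E[T] = 31/31 + 31/30 + 31/29 + ... + 31/2 + 31/1 = 31·H_{31}.
H_{31} = 4.02725, so E[T] = 124.84460.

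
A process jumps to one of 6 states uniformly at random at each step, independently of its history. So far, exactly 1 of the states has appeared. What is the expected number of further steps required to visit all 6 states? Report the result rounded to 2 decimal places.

13.70

From k distinct to k+1 distinct takes on average 6/(6-k) steps.
Sum over k = 1,...,5: E = 6/5 + 6/4 + 6/3 + 6/2 + 6/1 = 13.700.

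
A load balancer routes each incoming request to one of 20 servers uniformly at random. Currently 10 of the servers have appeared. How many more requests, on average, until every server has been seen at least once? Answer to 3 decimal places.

58.579

With k distinct servers already seen, the next new one takes an expected 20/(20-k) requests.
Sum over k = 10,...,19: E = 20/10 + 20/9 + 20/8 + ... + 20/2 + 20/1 = 58.5794.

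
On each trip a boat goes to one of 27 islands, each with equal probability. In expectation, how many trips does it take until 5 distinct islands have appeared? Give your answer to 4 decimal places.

With k distinct islands already seen, the next new one arrives after an expected 27/(27-k) trips.
Sum over k = 0,...,4: E = 27/27 + 27/26 + 27/25 + 27/24 + 27/23 = 5.41737.

5.4174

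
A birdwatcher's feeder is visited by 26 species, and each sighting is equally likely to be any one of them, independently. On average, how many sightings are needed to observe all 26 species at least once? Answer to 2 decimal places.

After k distinct species have appeared, the next sighting gives a new one with probability (26-k)/26, so the expected wait for the (k+1)-th is 26/(26-k).
E[T] = 26/26 + 26/25 + 26/24 + ... + 26/2 + 26/1 = 26·H_{26}.
H_{26} = 3.854, so E[T] = 100.215.

100.21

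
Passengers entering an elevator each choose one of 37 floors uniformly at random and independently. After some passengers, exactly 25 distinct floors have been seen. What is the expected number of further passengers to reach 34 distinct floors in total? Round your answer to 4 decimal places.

46.9855

The wait to go from k to k+1 distinct floors is geometric with mean 37/(37-k).
Sum over k = 25,...,33: E = 37/12 + 37/11 + 37/10 + ... + 37/5 + 37/4 = 46.98546.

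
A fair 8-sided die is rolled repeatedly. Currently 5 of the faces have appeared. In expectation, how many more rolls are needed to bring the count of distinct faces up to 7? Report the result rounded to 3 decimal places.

With k distinct faces already seen, the next new one takes an expected 8/(8-k) rolls.
Sum over k = 5,...,6: E = 8/3 + 8/2 = 6.6667.

6.667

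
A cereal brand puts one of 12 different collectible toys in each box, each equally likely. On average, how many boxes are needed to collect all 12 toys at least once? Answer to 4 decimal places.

Split into phases: going from k distinct to k+1 distinct takes on average 12/(12-k) boxes.
E[T] = 12/12 + 12/11 + 12/10 + ... + 12/2 + 12/1 = 12·H_{12}.
H_{12} = 3.10321, so E[T] = 37.23853.

37.2385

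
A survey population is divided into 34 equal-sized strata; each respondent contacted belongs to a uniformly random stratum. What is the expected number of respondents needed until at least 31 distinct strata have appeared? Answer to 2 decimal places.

Going from k to k+1 distinct takes a geometric number of respondents with mean 34/(34-k).
Sum over k = 0,...,30: E = 34/34 + 34/33 + 34/32 + ... + 34/5 + 34/4 = 77.686.

77.69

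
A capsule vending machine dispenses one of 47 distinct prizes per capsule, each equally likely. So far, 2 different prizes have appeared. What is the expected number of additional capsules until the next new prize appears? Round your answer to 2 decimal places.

The number of capsules until the next new prize is geometric with success probability 45/47, so its mean is 47/45.
E = 47/45 = 1.044.

1.04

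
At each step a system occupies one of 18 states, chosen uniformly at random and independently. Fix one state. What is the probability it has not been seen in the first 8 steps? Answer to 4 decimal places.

0.6330

On each step the fixed state fails to appear with probability 17/18.
P(still missing after 8) = (17/18)^8 = 0.63301.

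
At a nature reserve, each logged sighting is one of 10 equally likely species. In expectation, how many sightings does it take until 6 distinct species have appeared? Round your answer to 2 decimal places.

With k distinct species already seen, the next new one arrives after an expected 10/(10-k) sightings.
Sum over k = 0,...,5: E = 10/10 + 10/9 + 10/8 + 10/7 + 10/6 + 10/5 = 8.456.

8.46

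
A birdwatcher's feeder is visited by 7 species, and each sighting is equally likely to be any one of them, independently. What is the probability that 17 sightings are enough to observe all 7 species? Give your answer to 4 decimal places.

Let A_i be the event that species i is missing after 17 sightings. By inclusion–exclusion on the A_i,
P(all seen) = Σ_{j=0}^{7} (-1)^j C(7,j)((7-j)/7)^17
= 1.00000 - 0.50933 + 0.06887 - 0.00258 + 0.00002 - 0.00000 + 0.00000 - 0.00000
= 0.55697.

0.5570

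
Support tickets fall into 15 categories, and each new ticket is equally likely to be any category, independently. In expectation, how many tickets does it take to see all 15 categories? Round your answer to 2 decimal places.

The wait to go from k to k+1 distinct categories is geometric with mean 15/(15-k).
E[T] = 15/15 + 15/14 + 15/13 + ... + 15/2 + 15/1 = 15·H_{15}.
H_{15} = 3.318, so E[T] = 49.773.

49.77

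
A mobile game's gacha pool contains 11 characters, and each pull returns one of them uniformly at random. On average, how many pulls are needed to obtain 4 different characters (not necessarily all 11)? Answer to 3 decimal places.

With k distinct characters already seen, the next new one arrives after an expected 11/(11-k) pulls.
Sum over k = 0,...,3: E = 11/11 + 11/10 + 11/9 + 11/8 = 4.6972.

4.697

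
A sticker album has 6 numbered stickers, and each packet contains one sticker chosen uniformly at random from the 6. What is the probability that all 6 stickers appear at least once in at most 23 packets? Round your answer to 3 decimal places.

By inclusion–exclusion over which stickers are missing,
P(all seen) = Σ_{j=0}^{6} (-1)^j C(6,j)((6-j)/6)^23
= 1.0000 - 0.0906 + 0.0013 - 0.0000 + 0.0000 - 0.0000 + 0.0000
= 0.9108.

0.911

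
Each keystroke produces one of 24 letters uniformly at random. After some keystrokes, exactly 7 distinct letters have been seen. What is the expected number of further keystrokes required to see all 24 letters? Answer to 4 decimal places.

From k distinct to k+1 distinct takes on average 24/(24-k) keystrokes.
Sum over k = 7,...,23: E = 24/17 + 24/16 + 24/15 + ... + 24/2 + 24/1 = 82.54926.

82.5493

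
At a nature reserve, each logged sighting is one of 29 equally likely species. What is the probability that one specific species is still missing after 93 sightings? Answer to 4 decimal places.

0.0383

On each sighting the fixed species fails to appear with probability 28/29.
P(still missing after 93) = (28/29)^93 = 0.03825.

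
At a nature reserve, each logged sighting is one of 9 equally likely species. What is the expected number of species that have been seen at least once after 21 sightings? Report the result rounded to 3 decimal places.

For each species, P(seen in 21 sightings) = 1 - (8/9)^21 = 0.9157.
By linearity of expectation, E[distinct seen] = 9·(1 - (8/9)^21) = 8.2414.

8.241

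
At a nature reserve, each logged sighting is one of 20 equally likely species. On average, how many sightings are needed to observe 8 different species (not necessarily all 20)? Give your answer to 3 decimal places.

9.891

With k distinct species already seen, the next new one arrives after an expected 20/(20-k) sightings.
Sum over k = 0,...,7: E = 20/20 + 20/19 + 20/18 + ... + 20/14 + 20/13 = 9.8906.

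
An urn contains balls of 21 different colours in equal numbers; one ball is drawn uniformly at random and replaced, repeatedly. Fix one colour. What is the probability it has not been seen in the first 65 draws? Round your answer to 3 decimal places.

On each draw the fixed colour fails to appear with probability 20/21.
P(still missing after 65) = (20/21)^65 = 0.0419.

0.042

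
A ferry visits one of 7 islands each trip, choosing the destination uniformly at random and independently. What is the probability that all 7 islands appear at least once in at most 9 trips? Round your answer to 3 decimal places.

Let A_i be the event that island i is missing after 9 trips. By inclusion–exclusion on the A_i,
P(all seen) = Σ_{j=0}^{7} (-1)^j C(7,j)((7-j)/7)^9
= 1.0000 - 1.7481 + 1.0164 - 0.2274 + 0.0171 - 0.0003 + 0.0000 - 0.0000
= 0.0577.

0.058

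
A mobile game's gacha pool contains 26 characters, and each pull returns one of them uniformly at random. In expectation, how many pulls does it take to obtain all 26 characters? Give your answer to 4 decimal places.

After k distinct characters have appeared, the next pull gives a new one with probability (26-k)/26, so the expected wait for the (k+1)-th is 26/(26-k).
E[T] = 26/26 + 26/25 + 26/24 + ... + 26/2 + 26/1 = 26·H_{26}.
H_{26} = 3.85442, so E[T] = 100.21491.

100.2149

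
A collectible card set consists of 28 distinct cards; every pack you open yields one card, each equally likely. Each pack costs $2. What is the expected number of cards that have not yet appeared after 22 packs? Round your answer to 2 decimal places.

12.58

For each card, P(unseen after 22) = (27/28)^22 = 0.449.
By linearity of expectation, E[unseen] = 28·(27/28)^22 = 12.580.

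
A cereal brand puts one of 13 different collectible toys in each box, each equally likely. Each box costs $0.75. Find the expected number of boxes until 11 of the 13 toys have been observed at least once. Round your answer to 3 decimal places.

21.842

With k distinct toys already seen, the next new one arrives after an expected 13/(13-k) boxes.
Sum over k = 0,...,10: E = 13/13 + 13/12 + 13/11 + ... + 13/4 + 13/3 = 21.8417.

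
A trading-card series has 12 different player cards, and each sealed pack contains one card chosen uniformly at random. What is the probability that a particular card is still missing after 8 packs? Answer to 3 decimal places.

Each pack misses the fixed card with probability (12-1)/12 = 11/12, independently.
P(still missing after 8) = (11/12)^8 = 0.4985.

0.499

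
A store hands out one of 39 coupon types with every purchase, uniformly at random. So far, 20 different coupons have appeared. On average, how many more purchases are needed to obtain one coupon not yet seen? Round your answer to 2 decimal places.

2.05

Each purchase yields a new coupon with probability (39-20)/39 = 19/39, so the wait is geometric with mean 39/19.
E = 39/19 = 2.053.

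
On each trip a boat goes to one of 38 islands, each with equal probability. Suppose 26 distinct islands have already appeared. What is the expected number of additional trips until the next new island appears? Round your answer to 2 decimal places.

3.17

The number of trips until the next new island is geometric with success probability 12/38, so its mean is 38/12.
E = 38/12 = 3.167.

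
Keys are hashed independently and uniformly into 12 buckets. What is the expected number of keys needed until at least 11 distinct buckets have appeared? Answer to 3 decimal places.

25.239

With k distinct buckets already seen, the next new one arrives after an expected 12/(12-k) keys.
Sum over k = 0,...,10: E = 12/12 + 12/11 + 12/10 + ... + 12/3 + 12/2 = 25.2385.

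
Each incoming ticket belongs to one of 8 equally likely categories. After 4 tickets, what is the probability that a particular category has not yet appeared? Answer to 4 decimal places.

On each ticket the fixed category fails to appear with probability 7/8.
P(still missing after 4) = (7/8)^4 = 0.58618.

0.5862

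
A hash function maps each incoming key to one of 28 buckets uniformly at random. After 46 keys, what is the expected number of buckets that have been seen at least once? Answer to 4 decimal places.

For each bucket, P(seen in 46 keys) = 1 - (27/28)^46 = 0.81230.
By linearity of expectation, E[distinct seen] = 28·(1 - (27/28)^46) = 22.74441.

22.7444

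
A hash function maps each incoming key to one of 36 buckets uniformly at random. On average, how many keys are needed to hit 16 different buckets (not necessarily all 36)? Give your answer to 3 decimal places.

20.766

Going from k to k+1 distinct takes a geometric number of keys with mean 36/(36-k).
Sum over k = 0,...,15: E = 36/36 + 36/35 + 36/34 + ... + 36/22 + 36/21 = 20.7655.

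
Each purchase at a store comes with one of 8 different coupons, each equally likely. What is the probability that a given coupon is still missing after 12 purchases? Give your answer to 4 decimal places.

0.2014

Each purchase misses the fixed coupon with probability (8-1)/8 = 7/8, independently.
P(still missing after 12) = (7/8)^12 = 0.20142.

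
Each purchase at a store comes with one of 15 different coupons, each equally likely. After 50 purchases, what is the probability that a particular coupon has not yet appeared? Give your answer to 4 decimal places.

0.0318

On each purchase the fixed coupon fails to appear with probability 14/15.
P(still missing after 50) = (14/15)^50 = 0.03176.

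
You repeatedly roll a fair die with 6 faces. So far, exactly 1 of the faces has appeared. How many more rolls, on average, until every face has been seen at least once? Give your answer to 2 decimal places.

13.70

From k distinct to k+1 distinct takes on average 6/(6-k) rolls.
Sum over k = 1,...,5: E = 6/5 + 6/4 + 6/3 + 6/2 + 6/1 = 13.700.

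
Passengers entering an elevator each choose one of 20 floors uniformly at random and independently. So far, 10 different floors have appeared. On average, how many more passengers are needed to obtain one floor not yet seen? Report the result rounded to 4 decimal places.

2.0000

Each passenger yields a new floor with probability (20-10)/20 = 10/20, so the wait is geometric with mean 20/10.
E = 20/10 = 2.00000.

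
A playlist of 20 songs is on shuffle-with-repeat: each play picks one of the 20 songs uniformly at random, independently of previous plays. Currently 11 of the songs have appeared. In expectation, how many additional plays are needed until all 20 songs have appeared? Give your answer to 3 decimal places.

56.579

From k distinct to k+1 distinct takes on average 20/(20-k) plays.
Sum over k = 11,...,19: E = 20/9 + 20/8 + 20/7 + ... + 20/2 + 20/1 = 56.5794.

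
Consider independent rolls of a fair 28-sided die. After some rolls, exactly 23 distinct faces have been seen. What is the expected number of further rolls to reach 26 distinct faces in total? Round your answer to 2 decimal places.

The wait to go from k to k+1 distinct faces is geometric with mean 28/(28-k).
Sum over k = 23,...,25: E = 28/5 + 28/4 + 28/3 = 21.933.

21.93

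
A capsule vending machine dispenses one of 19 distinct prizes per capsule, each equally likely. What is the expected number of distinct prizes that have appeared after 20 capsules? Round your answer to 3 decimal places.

12.556

For each prize, P(seen in 20 capsules) = 1 - (18/19)^20 = 0.6609.
By linearity of expectation, E[distinct seen] = 19·(1 - (18/19)^20) = 12.5564.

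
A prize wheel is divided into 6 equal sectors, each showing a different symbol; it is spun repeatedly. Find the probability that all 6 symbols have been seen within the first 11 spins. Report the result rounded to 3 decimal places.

0.356

Let A_i be the event that symbol i is missing after 11 spins. By inclusion–exclusion on the A_i,
P(all seen) = Σ_{j=0}^{6} (-1)^j C(6,j)((6-j)/6)^11
= 1.0000 - 0.8075 + 0.1734 - 0.0098 + 0.0001 - 0.0000 + 0.0000
= 0.3562.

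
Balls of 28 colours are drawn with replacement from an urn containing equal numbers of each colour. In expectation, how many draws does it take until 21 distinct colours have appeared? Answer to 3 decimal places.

With k distinct colours already seen, the next new one arrives after an expected 28/(28-k) draws.
Sum over k = 0,...,20: E = 28/28 + 28/27 + 28/26 + ... + 28/9 + 28/8 = 37.3608.

37.361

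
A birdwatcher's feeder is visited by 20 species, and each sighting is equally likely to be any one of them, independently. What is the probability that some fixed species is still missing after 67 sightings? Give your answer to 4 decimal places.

0.0322

On each sighting the fixed species fails to appear with probability 19/20.
P(still missing after 67) = (19/20)^67 = 0.03217.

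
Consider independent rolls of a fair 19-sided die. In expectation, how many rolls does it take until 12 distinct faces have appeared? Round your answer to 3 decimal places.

18.143

With k distinct faces already seen, the next new one arrives after an expected 19/(19-k) rolls.
Sum over k = 0,...,11: E = 19/19 + 19/18 + 19/17 + ... + 19/9 + 19/8 = 18.1428.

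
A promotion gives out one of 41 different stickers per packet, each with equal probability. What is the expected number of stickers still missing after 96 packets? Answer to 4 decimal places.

3.8308

For each sticker, P(unseen after 96) = (40/41)^96 = 0.09343.
By linearity of expectation, E[unseen] = 41·(40/41)^96 = 3.83083.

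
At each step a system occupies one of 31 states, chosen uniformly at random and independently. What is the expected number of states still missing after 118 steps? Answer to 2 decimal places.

0.65

For each state, P(unseen after 118) = (30/31)^118 = 0.021.
By linearity of expectation, E[unseen] = 31·(30/31)^118 = 0.647.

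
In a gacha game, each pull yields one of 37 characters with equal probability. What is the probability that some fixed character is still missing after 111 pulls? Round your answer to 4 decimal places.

0.0478

Each pull misses the fixed character with probability (37-1)/37 = 36/37, independently.
P(still missing after 111) = (36/37)^111 = 0.04777.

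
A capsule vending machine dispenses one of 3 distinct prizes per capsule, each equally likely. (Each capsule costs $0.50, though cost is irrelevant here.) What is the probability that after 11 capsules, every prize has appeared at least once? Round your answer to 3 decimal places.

By inclusion–exclusion over which prizes are missing,
P(all seen) = Σ_{j=0}^{3} (-1)^j C(3,j)((3-j)/3)^11
= 1.0000 - 0.0347 + 0.0000 - 0.0000
= 0.9653.

0.965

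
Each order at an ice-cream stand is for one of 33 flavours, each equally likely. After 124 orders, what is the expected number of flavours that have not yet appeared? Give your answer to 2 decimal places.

0.73

For each flavour, P(unseen after 124) = (32/33)^124 = 0.022.
By linearity of expectation, E[unseen] = 33·(32/33)^124 = 0.727.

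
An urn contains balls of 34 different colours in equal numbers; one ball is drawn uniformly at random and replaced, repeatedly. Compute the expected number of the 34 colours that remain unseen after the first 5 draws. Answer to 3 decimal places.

29.286

For each colour, P(unseen after 5) = (33/34)^5 = 0.8613.
By linearity of expectation, E[unseen] = 34·(33/34)^5 = 29.2856.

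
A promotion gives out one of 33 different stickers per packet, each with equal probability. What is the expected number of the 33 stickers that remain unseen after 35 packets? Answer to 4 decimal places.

For each sticker, P(unseen after 35) = (32/33)^35 = 0.34061.
By linearity of expectation, E[unseen] = 33·(32/33)^35 = 11.24023.

11.2402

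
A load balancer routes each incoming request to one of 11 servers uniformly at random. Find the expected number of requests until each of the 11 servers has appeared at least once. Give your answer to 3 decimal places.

The wait to go from k to k+1 distinct servers is geometric with mean 11/(11-k).
E[T] = 11/11 + 11/10 + 11/9 + ... + 11/2 + 11/1 = 11·H_{11}.
H_{11} = 3.0199, so E[T] = 33.2187.

33.219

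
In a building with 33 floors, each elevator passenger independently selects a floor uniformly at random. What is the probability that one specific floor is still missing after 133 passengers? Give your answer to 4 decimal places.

0.0167

On each passenger the fixed floor fails to appear with probability 32/33.
P(still missing after 133) = (32/33)^133 = 0.01670.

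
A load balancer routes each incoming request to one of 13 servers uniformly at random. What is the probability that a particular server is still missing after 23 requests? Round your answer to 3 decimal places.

0.159

Each request misses the fixed server with probability (13-1)/13 = 12/13, independently.
P(still missing after 23) = (12/13)^23 = 0.1587.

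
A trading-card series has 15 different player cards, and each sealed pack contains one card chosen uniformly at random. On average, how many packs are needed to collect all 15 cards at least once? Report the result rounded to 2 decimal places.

49.77

After k distinct cards have appeared, the next pack gives a new one with probability (15-k)/15, so the expected wait for the (k+1)-th is 15/(15-k).
E[T] = 15/15 + 15/14 + 15/13 + ... + 15/2 + 15/1 = 15·H_{15}.
H_{15} = 3.318, so E[T] = 49.773.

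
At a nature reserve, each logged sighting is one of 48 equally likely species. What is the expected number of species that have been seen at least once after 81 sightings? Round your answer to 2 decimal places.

39.28

For each species, P(seen in 81 sightings) = 1 - (47/48)^81 = 0.818.
By linearity of expectation, E[distinct seen] = 48·(1 - (47/48)^81) = 39.278.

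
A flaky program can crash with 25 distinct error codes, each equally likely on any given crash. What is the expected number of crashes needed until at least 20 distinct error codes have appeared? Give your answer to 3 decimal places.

38.316

With k distinct error codes already seen, the next new one arrives after an expected 25/(25-k) crashes.
Sum over k = 0,...,19: E = 25/25 + 25/24 + 25/23 + ... + 25/7 + 25/6 = 38.3156.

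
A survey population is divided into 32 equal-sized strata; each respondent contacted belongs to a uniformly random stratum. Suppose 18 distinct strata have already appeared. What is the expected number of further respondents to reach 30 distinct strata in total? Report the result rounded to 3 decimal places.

56.050

With k distinct strata already seen, the next new one takes an expected 32/(32-k) respondents.
Sum over k = 18,...,29: E = 32/14 + 32/13 + 32/12 + ... + 32/4 + 32/3 = 56.0500.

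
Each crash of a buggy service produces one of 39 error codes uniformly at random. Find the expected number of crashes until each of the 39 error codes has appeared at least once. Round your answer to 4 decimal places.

165.8882

After k distinct error codes have appeared, the next crash gives a new one with probability (39-k)/39, so the expected wait for the (k+1)-th is 39/(39-k).
E[T] = 39/39 + 39/38 + 39/37 + ... + 39/2 + 39/1 = 39·H_{39}.
H_{39} = 4.25354, so E[T] = 165.88818.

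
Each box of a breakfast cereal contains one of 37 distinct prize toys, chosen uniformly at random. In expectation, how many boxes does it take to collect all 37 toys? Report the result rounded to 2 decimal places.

Split into phases: going from k distinct to k+1 distinct takes on average 37/(37-k) boxes.
E[T] = 37/37 + 37/36 + 37/35 + ... + 37/2 + 37/1 = 37·H_{37}.
H_{37} = 4.202, so E[T] = 155.459.

155.46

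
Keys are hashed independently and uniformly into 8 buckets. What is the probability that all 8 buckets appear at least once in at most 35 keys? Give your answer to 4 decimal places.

Let A_i be the event that bucket i is missing after 35 keys. By inclusion–exclusion on the A_i,
P(all seen) = Σ_{j=0}^{8} (-1)^j C(8,j)((8-j)/8)^35
= 1.00000 - 0.07471 + 0.00119 - 0.00000 + 0.00000 - 0.00000 + 0.00000 - 0.00000 + 0.00000
= 0.92647.

0.9265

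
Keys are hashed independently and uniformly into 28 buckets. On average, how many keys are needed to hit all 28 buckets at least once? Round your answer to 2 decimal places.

109.96

The wait to go from k to k+1 distinct buckets is geometric with mean 28/(28-k).
E[T] = 28/28 + 28/27 + 28/26 + ... + 28/2 + 28/1 = 28·H_{28}.
H_{28} = 3.927, so E[T] = 109.961.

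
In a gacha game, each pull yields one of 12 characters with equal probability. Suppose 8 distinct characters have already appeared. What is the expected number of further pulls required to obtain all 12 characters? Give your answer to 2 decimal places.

With k distinct characters already seen, the next new one takes an expected 12/(12-k) pulls.
Sum over k = 8,...,11: E = 12/4 + 12/3 + 12/2 + 12/1 = 25.000.

25.00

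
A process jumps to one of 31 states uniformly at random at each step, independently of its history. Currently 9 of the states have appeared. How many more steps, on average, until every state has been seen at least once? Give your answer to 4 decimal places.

The wait to go from k to k+1 distinct states is geometric with mean 31/(31-k).
Sum over k = 9,...,30: E = 31/22 + 31/21 + 31/20 + ... + 31/2 + 31/1 = 114.41521.

114.4152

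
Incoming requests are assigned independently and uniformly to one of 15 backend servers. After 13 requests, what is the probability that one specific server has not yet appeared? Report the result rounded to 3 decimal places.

0.408

On each request the fixed server fails to appear with probability 14/15.
P(still missing after 13) = (14/15)^13 = 0.4078.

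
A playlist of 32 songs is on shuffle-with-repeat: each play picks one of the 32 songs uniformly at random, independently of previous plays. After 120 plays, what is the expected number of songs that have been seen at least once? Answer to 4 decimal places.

31.2911

For each song, P(seen in 120 plays) = 1 - (31/32)^120 = 0.97785.
By linearity of expectation, E[distinct seen] = 32·(1 - (31/32)^120) = 31.29115.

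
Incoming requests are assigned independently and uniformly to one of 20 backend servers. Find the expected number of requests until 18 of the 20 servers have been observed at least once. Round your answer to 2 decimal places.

With k distinct servers already seen, the next new one arrives after an expected 20/(20-k) requests.
Sum over k = 0,...,17: E = 20/20 + 20/19 + 20/18 + ... + 20/4 + 20/3 = 41.955.

41.95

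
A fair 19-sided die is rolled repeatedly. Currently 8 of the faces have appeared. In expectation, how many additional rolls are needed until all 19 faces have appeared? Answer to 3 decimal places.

57.378

From k distinct to k+1 distinct takes on average 19/(19-k) rolls.
Sum over k = 8,...,18: E = 19/11 + 19/10 + 19/9 + ... + 19/2 + 19/1 = 57.3777.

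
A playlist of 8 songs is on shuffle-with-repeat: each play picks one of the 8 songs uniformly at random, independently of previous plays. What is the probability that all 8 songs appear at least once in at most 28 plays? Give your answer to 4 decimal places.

Let A_i be the event that song i is missing after 28 plays. By inclusion–exclusion on the A_i,
P(all seen) = Σ_{j=0}^{8} (-1)^j C(8,j)((8-j)/8)^28
= 1.00000 - 0.19025 + 0.00889 - 0.00011 + 0.00000 - 0.00000 + 0.00000 - 0.00000 + 0.00000
= 0.81854.

0.8185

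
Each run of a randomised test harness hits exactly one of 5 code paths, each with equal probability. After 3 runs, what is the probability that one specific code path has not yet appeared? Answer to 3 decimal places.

On each run the fixed code path fails to appear with probability 4/5.
P(still missing after 3) = (4/5)^3 = 0.5120.

0.512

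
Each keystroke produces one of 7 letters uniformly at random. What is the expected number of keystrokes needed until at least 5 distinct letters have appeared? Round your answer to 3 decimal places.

With k distinct letters already seen, the next new one arrives after an expected 7/(7-k) keystrokes.
Sum over k = 0,...,4: E = 7/7 + 7/6 + 7/5 + 7/4 + 7/3 = 7.6500.

7.650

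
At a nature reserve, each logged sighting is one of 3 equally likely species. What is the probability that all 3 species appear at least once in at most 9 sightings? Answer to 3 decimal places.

0.922

By inclusion–exclusion over which species are missing,
P(all seen) = Σ_{j=0}^{3} (-1)^j C(3,j)((3-j)/3)^9
= 1.0000 - 0.0780 + 0.0002 - 0.0000
= 0.9221.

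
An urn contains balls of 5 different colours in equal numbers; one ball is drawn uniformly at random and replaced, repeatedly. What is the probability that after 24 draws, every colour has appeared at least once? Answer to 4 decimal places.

0.9764

By inclusion–exclusion over which colours are missing,
P(all seen) = Σ_{j=0}^{5} (-1)^j C(5,j)((5-j)/5)^24
= 1.00000 - 0.02361 + 0.00005 - 0.00000 + 0.00000 - 0.00000
= 0.97644.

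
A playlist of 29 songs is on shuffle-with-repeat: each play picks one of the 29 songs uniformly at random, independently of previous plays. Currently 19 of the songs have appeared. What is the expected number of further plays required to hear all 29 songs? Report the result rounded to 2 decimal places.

84.94

With k distinct songs already seen, the next new one takes an expected 29/(29-k) plays.
Sum over k = 19,...,28: E = 29/10 + 29/9 + 29/8 + ... + 29/2 + 29/1 = 84.940.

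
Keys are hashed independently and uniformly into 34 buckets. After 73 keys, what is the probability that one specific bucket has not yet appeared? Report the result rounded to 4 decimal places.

Each key misses the fixed bucket with probability (34-1)/34 = 33/34, independently.
P(still missing after 73) = (33/34)^73 = 0.11312.

0.1131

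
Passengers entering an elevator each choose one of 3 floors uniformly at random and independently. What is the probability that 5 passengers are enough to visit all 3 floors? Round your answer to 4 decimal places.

Let A_i be the event that floor i is missing after 5 passengers. By inclusion–exclusion on the A_i,
P(all seen) = Σ_{j=0}^{3} (-1)^j C(3,j)((3-j)/3)^5
= 1.00000 - 0.39506 + 0.01235 - 0.00000
= 0.61728.

0.6173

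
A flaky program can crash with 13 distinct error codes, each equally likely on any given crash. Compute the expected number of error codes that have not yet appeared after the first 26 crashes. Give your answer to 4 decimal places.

For each error code, P(unseen after 26) = (12/13)^26 = 0.12479.
By linearity of expectation, E[unseen] = 13·(12/13)^26 = 1.62229.

1.6223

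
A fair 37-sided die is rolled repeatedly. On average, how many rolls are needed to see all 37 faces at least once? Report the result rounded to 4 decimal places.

155.4587

Split into phases: going from k distinct to k+1 distinct takes on average 37/(37-k) rolls.
E[T] = 37/37 + 37/36 + 37/35 + ... + 37/2 + 37/1 = 37·H_{37}.
H_{37} = 4.20159, so E[T] = 155.45869.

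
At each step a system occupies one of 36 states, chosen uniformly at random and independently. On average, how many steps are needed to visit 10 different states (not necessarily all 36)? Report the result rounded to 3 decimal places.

11.525

Going from k to k+1 distinct takes a geometric number of steps with mean 36/(36-k).
Sum over k = 0,...,9: E = 36/36 + 36/35 + 36/34 + ... + 36/28 + 36/27 = 11.5250.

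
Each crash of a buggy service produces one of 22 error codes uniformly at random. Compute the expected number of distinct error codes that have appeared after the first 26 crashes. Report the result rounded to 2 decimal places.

15.44

For each error code, P(seen in 26 crashes) = 1 - (21/22)^26 = 0.702.
By linearity of expectation, E[distinct seen] = 22·(1 - (21/22)^26) = 15.437.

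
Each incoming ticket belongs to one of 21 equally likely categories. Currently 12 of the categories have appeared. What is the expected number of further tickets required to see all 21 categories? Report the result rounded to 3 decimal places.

The wait to go from k to k+1 distinct categories is geometric with mean 21/(21-k).
Sum over k = 12,...,20: E = 21/9 + 21/8 + 21/7 + ... + 21/2 + 21/1 = 59.4083.

59.408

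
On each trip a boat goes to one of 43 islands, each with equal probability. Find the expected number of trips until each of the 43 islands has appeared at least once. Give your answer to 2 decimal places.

After k distinct islands have appeared, the next trip gives a new one with probability (43-k)/43, so the expected wait for the (k+1)-th is 43/(43-k).
E[T] = 43/43 + 43/42 + 43/41 + ... + 43/2 + 43/1 = 43·H_{43}.
H_{43} = 4.350, so E[T] = 187.050.

187.05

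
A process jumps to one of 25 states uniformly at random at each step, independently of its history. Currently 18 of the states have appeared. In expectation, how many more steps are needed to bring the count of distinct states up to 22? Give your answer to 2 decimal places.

18.99

With k distinct states already seen, the next new one takes an expected 25/(25-k) steps.
Sum over k = 18,...,21: E = 25/7 + 25/6 + 25/5 + 25/4 = 18.988.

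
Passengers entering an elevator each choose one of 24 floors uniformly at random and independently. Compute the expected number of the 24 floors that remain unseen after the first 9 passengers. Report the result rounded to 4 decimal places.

For each floor, P(unseen after 9) = (23/24)^9 = 0.68179.
By linearity of expectation, E[unseen] = 24·(23/24)^9 = 16.36291.

16.3629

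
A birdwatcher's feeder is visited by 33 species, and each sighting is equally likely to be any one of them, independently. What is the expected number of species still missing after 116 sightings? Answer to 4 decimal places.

For each species, P(unseen after 116) = (32/33)^116 = 0.02817.
By linearity of expectation, E[unseen] = 33·(32/33)^116 = 0.92960.

0.9296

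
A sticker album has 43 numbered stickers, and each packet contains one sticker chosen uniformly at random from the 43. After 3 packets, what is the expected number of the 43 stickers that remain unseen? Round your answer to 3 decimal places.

For each sticker, P(unseen after 3) = (42/43)^3 = 0.9318.
By linearity of expectation, E[unseen] = 43·(42/43)^3 = 40.0692.

40.069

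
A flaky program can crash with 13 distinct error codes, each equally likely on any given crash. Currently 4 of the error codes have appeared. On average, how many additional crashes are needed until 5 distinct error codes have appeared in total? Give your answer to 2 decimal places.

1.44

With k distinct error codes already seen, the next new one takes an expected 13/(13-k) crashes.
Only the k = 4 term is needed: E = 13/9 = 1.444.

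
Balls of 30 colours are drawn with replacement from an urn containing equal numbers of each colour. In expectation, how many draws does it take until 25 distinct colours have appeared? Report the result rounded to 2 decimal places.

Going from k to k+1 distinct takes a geometric number of draws with mean 30/(30-k).
Sum over k = 0,...,24: E = 30/30 + 30/29 + 30/28 + ... + 30/7 + 30/6 = 51.350.

51.35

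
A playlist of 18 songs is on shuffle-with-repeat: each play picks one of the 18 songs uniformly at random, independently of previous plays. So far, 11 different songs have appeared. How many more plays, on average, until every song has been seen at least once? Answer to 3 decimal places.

The wait to go from k to k+1 distinct songs is geometric with mean 18/(18-k).
Sum over k = 11,...,17: E = 18/7 + 18/6 + 18/5 + ... + 18/2 + 18/1 = 46.6714.

46.671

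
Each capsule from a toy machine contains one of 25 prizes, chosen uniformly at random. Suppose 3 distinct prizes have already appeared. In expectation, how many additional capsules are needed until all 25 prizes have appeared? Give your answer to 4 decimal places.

92.2703

From k distinct to k+1 distinct takes on average 25/(25-k) capsules.
Sum over k = 3,...,24: E = 25/22 + 25/21 + 25/20 + ... + 25/2 + 25/1 = 92.27033.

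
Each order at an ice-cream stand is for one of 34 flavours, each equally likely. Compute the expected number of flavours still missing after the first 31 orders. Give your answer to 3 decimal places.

For each flavour, P(unseen after 31) = (33/34)^31 = 0.3964.
By linearity of expectation, E[unseen] = 34·(33/34)^31 = 13.4761.

13.476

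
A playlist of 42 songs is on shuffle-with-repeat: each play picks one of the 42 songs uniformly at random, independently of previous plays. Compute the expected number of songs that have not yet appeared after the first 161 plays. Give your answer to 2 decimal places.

For each song, P(unseen after 161) = (41/42)^161 = 0.021.
By linearity of expectation, E[unseen] = 42·(41/42)^161 = 0.868.

0.87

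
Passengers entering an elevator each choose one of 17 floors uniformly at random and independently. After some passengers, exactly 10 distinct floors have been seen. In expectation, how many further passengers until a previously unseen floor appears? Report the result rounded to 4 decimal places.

The number of passengers until the next new floor is geometric with success probability 7/17, so its mean is 17/7.
E = 17/7 = 2.42857.

2.4286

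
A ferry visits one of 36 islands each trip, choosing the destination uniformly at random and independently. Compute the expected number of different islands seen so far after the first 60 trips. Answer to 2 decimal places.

29.36

For each island, P(seen in 60 trips) = 1 - (35/36)^60 = 0.816.
By linearity of expectation, E[distinct seen] = 36·(1 - (35/36)^60) = 29.359.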